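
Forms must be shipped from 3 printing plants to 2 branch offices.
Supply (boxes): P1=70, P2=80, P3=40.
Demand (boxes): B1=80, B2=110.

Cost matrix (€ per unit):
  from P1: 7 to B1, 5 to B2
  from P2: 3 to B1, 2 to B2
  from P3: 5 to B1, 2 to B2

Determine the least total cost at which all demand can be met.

670

A cheapest plan:
  P1→B2: 70 boxes
  P2→B1: 80 boxes
  P3→B2: 40 boxes
Total cost = €670.
(Supply check: P1 ships 70; P2 ships 80; P3 ships 40.)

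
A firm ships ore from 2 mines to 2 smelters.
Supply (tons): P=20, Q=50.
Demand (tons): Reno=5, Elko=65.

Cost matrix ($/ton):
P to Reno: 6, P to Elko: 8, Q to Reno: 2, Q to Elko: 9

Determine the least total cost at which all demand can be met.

A cheapest plan:
  P to Elko: 20 × $8 = $160
  Q to Reno: 5 × $2 = $10
  Q to Elko: 45 × $9 = $405
Total = 160 + 10 + 405 = $575.
(Supply check: P ships 20; Q ships 50.)

575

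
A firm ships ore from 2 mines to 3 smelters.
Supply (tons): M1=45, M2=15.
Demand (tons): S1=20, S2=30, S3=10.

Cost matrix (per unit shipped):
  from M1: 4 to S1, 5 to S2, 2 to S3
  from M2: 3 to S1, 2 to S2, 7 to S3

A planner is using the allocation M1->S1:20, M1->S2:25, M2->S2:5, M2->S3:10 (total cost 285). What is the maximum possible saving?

80

Current plan cost = 20·4 + 25·5 + 5·2 + 10·7 = 285.
Optimal plan:
  M1 to S1: 20 tons
  M1 to S2: 15 tons
  M1 to S3: 10 tons
  M2 to S2: 15 tons
Optimal cost = 205.
Saving = 285 − 205 = 80.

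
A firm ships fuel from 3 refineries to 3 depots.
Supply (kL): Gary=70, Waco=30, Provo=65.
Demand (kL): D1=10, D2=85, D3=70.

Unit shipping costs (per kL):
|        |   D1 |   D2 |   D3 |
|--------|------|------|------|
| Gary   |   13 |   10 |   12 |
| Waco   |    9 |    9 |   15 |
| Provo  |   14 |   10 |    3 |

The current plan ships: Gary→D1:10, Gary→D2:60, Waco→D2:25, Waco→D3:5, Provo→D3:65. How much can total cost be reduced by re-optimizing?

50

Current plan cost = 10·13 + 60·10 + 25·9 + 5·15 + 65·3 = 1225.
Optimal plan:
  Gary to D2: 65 × 10 = 650
  Gary to D3: 5 × 12 = 60
  Waco to D1: 10 × 9 = 90
  Waco to D2: 20 × 9 = 180
  Provo to D3: 65 × 3 = 195
Optimal cost = 1175.
Saving = 1225 − 1175 = 50.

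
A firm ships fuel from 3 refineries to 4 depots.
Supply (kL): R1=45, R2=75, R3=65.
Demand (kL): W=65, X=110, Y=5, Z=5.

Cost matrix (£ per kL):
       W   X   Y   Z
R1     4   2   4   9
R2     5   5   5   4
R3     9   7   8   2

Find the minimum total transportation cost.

An optimal shipping plan:
  R1→X: 45 × £2 = £90
  R2→W: 65 × £5 = £325
  R2→X: 5 × £5 = £25
  R2→Y: 5 × £5 = £25
  R3→X: 60 × £7 = £420
  R3→Z: 5 × £2 = £10
Total = 90 + 325 + 25 + 25 + 420 + 10 = £895.
(Supply check: R1 ships 45; R2 ships 75; R3 ships 65.)

895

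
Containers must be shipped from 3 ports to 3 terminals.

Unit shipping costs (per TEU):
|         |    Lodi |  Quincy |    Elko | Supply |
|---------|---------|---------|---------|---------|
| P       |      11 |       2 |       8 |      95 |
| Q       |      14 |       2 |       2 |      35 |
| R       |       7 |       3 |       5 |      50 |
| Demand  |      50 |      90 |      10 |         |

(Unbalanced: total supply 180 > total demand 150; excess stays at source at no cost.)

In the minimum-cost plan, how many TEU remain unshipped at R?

Minimum-cost shipments:
  P–Quincy: 90 × 2 = 180
  Q–Elko: 10 × 2 = 20
  R–Lodi: 50 × 7 = 350
Total cost = 550.
R ships 50 of its 50, leaving 0.

0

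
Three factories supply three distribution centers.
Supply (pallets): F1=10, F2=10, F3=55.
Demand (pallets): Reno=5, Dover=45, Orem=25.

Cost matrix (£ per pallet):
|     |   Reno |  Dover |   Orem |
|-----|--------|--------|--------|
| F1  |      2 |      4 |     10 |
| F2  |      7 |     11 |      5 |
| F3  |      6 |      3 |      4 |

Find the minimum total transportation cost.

260

An optimal shipping plan:
  F1→Reno: 5 × £2 = £10
  F1→Dover: 5 × £4 = £20
  F2→Orem: 10 × £5 = £50
  F3→Dover: 40 × £3 = £120
  F3→Orem: 15 × £4 = £60
Total = 10 + 20 + 50 + 120 + 60 = £260.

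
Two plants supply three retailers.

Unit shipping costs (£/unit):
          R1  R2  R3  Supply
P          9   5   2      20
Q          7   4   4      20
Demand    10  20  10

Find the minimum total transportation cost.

A cheapest plan:
  P→R2: 10 × £5 = £50
  P→R3: 10 × £2 = £20
  Q→R1: 10 × £7 = £70
  Q→R2: 10 × £4 = £40
Total = 50 + 20 + 70 + 40 = £180.
(Supply check: P ships 20; Q ships 20.)

180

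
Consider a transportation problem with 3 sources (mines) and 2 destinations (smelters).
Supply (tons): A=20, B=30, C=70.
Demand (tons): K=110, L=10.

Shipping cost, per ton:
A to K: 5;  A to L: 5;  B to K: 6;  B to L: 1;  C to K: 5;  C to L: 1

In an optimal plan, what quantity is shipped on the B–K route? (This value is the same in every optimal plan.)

20

Optimal shipments:
  A–K: 20 × 5 = 100
  B–K: 20 × 6 = 120
  B–L: 10 × 1 = 10
  C–K: 70 × 5 = 350
Total cost = 580.
So B→K carries 20 tons.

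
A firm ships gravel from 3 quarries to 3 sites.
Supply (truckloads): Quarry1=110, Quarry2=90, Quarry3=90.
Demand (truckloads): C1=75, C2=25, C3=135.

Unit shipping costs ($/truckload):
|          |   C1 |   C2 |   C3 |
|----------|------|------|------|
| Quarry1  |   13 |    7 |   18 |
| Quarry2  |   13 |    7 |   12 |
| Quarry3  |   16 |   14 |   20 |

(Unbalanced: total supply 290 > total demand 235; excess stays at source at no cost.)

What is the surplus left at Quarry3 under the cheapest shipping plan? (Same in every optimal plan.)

55

An optimal plan:
  Quarry1→C1: 75 × $13 = $975
  Quarry1→C2: 25 × $7 = $175
  Quarry1→C3: 10 × $18 = $180
  Quarry2→C3: 90 × $12 = $1080
  Quarry3→C3: 35 × $20 = $700
Total cost = $3110.
Quarry3 ships 35 of its 90, leaving 55.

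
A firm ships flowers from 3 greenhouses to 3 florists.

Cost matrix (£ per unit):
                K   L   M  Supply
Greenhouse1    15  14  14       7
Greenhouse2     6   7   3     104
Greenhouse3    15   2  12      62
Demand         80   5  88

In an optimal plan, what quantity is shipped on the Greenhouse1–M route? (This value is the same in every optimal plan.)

0

Optimal shipments:
  Greenhouse1–K: 7 × £15 = £105
  Greenhouse2–K: 16 × £6 = £96
  Greenhouse2–M: 88 × £3 = £264
  Greenhouse3–K: 57 × £15 = £855
  Greenhouse3–L: 5 × £2 = £10
Total cost = £1330.
The route Greenhouse1→M is not used.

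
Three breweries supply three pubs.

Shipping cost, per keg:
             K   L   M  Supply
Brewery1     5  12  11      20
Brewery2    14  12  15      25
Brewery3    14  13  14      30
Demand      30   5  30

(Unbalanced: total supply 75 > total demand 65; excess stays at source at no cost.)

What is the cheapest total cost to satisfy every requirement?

720

One minimum-cost allocation:
  Brewery1->K: 20 kegs
  Brewery2->K: 10 kegs
  Brewery2->L: 5 kegs
  Brewery3->M: 30 kegs
Total cost = 720.
(Supply check: Brewery1 ships 20; Brewery2 ships 15; Brewery3 ships 30.)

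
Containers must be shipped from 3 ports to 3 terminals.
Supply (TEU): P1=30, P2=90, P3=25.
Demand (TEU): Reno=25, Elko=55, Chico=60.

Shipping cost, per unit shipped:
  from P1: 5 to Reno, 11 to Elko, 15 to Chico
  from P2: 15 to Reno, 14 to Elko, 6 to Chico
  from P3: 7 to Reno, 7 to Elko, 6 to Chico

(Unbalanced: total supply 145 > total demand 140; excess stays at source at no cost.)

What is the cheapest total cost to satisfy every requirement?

One minimum-cost allocation:
  P1 to Reno: 25 × 5 = 125
  P1 to Elko: 5 × 11 = 55
  P2 to Elko: 25 × 14 = 350
  P2 to Chico: 60 × 6 = 360
  P3 to Elko: 25 × 7 = 175
Total = 125 + 55 + 350 + 360 + 175 = 1065.
(Supply check: P1 ships 30; P2 ships 85; P3 ships 25.)

1065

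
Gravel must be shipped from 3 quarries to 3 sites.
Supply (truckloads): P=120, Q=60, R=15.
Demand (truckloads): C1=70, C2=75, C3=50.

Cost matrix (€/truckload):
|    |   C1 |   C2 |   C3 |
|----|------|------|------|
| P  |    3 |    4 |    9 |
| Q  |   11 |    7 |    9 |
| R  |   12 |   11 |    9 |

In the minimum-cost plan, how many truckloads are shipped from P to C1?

70

Solving gives:
  P→C1: 70 × €3 = €210
  P→C2: 50 × €4 = €200
  Q→C2: 25 × €7 = €175
  Q→C3: 35 × €9 = €315
  R→C3: 15 × €9 = €135
Total cost = €1035.
So P→C1 carries 70 truckloads.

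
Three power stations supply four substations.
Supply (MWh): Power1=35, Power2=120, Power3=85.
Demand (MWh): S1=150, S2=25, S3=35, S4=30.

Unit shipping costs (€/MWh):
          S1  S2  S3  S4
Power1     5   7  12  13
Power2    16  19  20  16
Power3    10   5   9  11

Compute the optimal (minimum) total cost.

An optimal shipping plan:
  Power1→S1: 35 × €5 = €175
  Power2→S1: 90 × €16 = €1440
  Power2→S4: 30 × €16 = €480
  Power3→S1: 25 × €10 = €250
  Power3→S2: 25 × €5 = €125
  Power3→S3: 35 × €9 = €315
Total = 175 + 1440 + 480 + 250 + 125 + 315 = €2785.

2785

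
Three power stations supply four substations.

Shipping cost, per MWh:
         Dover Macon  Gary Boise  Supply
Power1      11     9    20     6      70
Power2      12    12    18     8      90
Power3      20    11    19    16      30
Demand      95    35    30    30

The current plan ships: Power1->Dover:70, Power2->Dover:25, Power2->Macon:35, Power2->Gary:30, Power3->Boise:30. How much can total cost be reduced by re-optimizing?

Current plan cost = 70·11 + 25·12 + 35·12 + 30·18 + 30·16 = 2510.
Optimal plan:
  Power1->Dover: 5 × 11 = 55
  Power1->Macon: 35 × 9 = 315
  Power1->Boise: 30 × 6 = 180
  Power2->Dover: 90 × 12 = 1080
  Power3->Gary: 30 × 19 = 570
Optimal cost = 2200.
Saving = 2510 − 2200 = 310.

310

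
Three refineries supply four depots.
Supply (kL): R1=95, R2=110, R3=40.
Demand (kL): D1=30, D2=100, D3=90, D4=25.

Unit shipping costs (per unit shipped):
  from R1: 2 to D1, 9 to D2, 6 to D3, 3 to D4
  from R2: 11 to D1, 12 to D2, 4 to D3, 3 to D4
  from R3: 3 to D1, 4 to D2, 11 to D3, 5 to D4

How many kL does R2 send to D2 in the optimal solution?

Optimal shipments:
  R1→D1: 30 × 2 = 60
  R1→D2: 60 × 9 = 540
  R1→D4: 5 × 3 = 15
  R2→D3: 90 × 4 = 360
  R2→D4: 20 × 3 = 60
  R3→D2: 40 × 4 = 160
Total cost = 1195.
The route R2→D2 is not used.

0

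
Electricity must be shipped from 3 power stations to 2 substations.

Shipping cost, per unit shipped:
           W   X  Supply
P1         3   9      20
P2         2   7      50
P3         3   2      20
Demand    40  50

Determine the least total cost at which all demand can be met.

An optimal shipping plan:
  P1 to W: 20 × 3 = 60
  P2 to W: 20 × 2 = 40
  P2 to X: 30 × 7 = 210
  P3 to X: 20 × 2 = 40
Total = 60 + 40 + 210 + 40 = 350.

350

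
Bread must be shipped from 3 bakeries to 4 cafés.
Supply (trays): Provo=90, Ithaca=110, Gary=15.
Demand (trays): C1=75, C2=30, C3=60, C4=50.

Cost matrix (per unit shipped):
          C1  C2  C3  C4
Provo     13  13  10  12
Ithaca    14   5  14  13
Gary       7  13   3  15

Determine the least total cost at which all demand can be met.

An optimal shipping plan:
  Provo–C3: 45 × 10 = 450
  Provo–C4: 45 × 12 = 540
  Ithaca–C1: 75 × 14 = 1050
  Ithaca–C2: 30 × 5 = 150
  Ithaca–C4: 5 × 13 = 65
  Gary–C3: 15 × 3 = 45
Total = 450 + 540 + 1050 + 150 + 65 + 45 = 2300.
(Supply check: Provo ships 90; Ithaca ships 110; Gary ships 15.)

2300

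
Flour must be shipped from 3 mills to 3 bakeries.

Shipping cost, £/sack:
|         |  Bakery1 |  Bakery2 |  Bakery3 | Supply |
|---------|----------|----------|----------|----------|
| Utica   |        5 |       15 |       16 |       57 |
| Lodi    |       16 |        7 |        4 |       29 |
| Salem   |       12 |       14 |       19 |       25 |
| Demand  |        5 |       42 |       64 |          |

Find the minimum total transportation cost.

1306

A cheapest plan:
  Utica–Bakery1: 5 sacks
  Utica–Bakery2: 17 sacks
  Utica–Bakery3: 35 sacks
  Lodi–Bakery3: 29 sacks
  Salem–Bakery2: 25 sacks
Total cost = £1306.
(Supply check: Utica ships 57; Lodi ships 29; Salem ships 25.)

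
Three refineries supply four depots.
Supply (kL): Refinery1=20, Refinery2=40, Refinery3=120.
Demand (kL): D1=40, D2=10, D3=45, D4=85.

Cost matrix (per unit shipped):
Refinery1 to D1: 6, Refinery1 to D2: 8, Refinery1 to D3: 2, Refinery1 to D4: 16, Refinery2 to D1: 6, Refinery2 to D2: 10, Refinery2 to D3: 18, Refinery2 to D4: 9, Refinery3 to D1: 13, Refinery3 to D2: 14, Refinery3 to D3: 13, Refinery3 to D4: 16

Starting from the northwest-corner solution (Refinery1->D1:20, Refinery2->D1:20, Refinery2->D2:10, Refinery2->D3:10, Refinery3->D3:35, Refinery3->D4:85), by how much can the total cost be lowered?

230

Current plan cost = 20·6 + 20·6 + 10·10 + 10·18 + 35·13 + 85·16 = 2335.
Optimal plan:
  Refinery1->D3: 20 kL
  Refinery2->D4: 40 kL
  Refinery3->D1: 40 kL
  Refinery3->D2: 10 kL
  Refinery3->D3: 25 kL
  Refinery3->D4: 45 kL
Optimal cost = 2105.
Saving = 2335 − 2105 = 230.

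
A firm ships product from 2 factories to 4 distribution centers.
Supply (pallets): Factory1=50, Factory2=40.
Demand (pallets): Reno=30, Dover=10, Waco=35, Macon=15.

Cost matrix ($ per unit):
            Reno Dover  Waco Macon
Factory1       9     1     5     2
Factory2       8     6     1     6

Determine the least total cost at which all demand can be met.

An optimal shipping plan:
  Factory1–Reno: 25 × $9 = $225
  Factory1–Dover: 10 × $1 = $10
  Factory1–Macon: 15 × $2 = $30
  Factory2–Reno: 5 × $8 = $40
  Factory2–Waco: 35 × $1 = $35
Total = 225 + 10 + 30 + 40 + 35 = $340.

340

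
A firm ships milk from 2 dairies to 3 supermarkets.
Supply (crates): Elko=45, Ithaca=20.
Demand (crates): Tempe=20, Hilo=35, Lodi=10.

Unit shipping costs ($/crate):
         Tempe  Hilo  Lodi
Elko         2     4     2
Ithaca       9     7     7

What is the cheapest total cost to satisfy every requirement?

An optimal shipping plan:
  Elko–Tempe: 20 crates
  Elko–Hilo: 15 crates
  Elko–Lodi: 10 crates
  Ithaca–Hilo: 20 crates
Total cost = $260.
(Supply check: Elko ships 45; Ithaca ships 20.)

260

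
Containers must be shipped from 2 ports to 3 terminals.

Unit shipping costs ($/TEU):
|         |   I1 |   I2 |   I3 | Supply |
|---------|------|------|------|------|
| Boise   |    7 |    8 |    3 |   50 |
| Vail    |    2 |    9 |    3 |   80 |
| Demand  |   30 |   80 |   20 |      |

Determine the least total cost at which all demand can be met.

790

A cheapest plan:
  Boise->I2: 50 × $8 = $400
  Vail->I1: 30 × $2 = $60
  Vail->I2: 30 × $9 = $270
  Vail->I3: 20 × $3 = $60
Total = 400 + 60 + 270 + 60 = $790.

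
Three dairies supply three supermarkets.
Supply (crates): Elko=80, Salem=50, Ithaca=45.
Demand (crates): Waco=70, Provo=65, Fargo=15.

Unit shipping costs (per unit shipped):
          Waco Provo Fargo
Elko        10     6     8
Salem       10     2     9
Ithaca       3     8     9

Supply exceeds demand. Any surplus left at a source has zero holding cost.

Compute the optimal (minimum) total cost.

695

Optimal allocation:
  Elko→Waco: 25 × 10 = 250
  Elko→Provo: 15 × 6 = 90
  Elko→Fargo: 15 × 8 = 120
  Salem→Provo: 50 × 2 = 100
  Ithaca→Waco: 45 × 3 = 135
Total = 250 + 90 + 120 + 100 + 135 = 695.
(Supply check: Elko ships 55; Salem ships 50; Ithaca ships 45.)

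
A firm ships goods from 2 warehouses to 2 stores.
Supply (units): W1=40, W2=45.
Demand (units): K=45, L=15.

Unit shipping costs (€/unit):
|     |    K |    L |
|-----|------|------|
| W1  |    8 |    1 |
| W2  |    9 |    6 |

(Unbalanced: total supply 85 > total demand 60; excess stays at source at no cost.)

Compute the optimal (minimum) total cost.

395

A cheapest plan:
  W1→K: 25 × €8 = €200
  W1→L: 15 × €1 = €15
  W2→K: 20 × €9 = €180
Total = 200 + 15 + 180 = €395.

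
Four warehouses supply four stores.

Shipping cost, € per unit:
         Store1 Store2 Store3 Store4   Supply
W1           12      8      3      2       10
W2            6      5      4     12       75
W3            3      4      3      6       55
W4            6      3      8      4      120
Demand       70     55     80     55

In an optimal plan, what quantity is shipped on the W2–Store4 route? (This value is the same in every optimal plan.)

0

Optimal shipments:
  W1 to Store3: 5 units
  W1 to Store4: 5 units
  W2 to Store3: 75 units
  W3 to Store1: 55 units
  W4 to Store1: 15 units
  W4 to Store2: 55 units
  W4 to Store4: 50 units
Total cost = €945.
The route W2→Store4 is not used.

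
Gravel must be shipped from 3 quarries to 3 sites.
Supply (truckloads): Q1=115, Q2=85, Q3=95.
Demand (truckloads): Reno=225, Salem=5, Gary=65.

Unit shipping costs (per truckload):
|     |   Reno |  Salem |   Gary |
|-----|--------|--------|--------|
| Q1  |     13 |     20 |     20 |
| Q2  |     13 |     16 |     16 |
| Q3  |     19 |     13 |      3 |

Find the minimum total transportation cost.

A cheapest plan:
  Q1→Reno: 115 truckloads
  Q2→Reno: 85 truckloads
  Q3→Reno: 25 truckloads
  Q3→Salem: 5 truckloads
  Q3→Gary: 65 truckloads
Total cost = 3335.
(Supply check: Q1 ships 115; Q2 ships 85; Q3 ships 95.)

3335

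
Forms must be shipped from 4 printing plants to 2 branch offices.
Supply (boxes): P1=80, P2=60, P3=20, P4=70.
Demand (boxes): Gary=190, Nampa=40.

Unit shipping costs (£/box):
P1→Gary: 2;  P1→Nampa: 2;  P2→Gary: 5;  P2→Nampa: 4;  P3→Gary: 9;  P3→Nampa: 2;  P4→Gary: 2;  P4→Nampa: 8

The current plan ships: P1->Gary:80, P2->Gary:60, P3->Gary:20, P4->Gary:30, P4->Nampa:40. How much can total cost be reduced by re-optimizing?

Current plan cost = 80·2 + 60·5 + 20·9 + 30·2 + 40·8 = £1020.
Optimal plan:
  P1 to Gary: 80 × £2 = £160
  P2 to Gary: 40 × £5 = £200
  P2 to Nampa: 20 × £4 = £80
  P3 to Nampa: 20 × £2 = £40
  P4 to Gary: 70 × £2 = £140
Optimal cost = £620.
Saving = 1020 − 620 = £400.

400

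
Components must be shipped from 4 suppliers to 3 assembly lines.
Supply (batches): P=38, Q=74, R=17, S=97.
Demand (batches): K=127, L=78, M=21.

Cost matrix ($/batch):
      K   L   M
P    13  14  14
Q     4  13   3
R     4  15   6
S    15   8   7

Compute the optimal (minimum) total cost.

One minimum-cost allocation:
  P->K: 38 batches
  Q->K: 72 batches
  Q->M: 2 batches
  R->K: 17 batches
  S->L: 78 batches
  S->M: 19 batches
Total cost = $1613.

1613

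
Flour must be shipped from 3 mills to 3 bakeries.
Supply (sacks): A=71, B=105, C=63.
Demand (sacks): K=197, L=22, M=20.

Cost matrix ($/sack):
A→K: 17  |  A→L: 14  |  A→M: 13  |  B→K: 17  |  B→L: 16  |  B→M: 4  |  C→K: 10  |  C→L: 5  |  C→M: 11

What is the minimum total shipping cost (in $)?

An optimal shipping plan:
  A to K: 71 × $17 = $1207
  B to K: 85 × $17 = $1445
  B to M: 20 × $4 = $80
  C to K: 41 × $10 = $410
  C to L: 22 × $5 = $110
Total = 1207 + 1445 + 80 + 410 + 110 = $3252.
(Supply check: A ships 71; B ships 105; C ships 63.)

3252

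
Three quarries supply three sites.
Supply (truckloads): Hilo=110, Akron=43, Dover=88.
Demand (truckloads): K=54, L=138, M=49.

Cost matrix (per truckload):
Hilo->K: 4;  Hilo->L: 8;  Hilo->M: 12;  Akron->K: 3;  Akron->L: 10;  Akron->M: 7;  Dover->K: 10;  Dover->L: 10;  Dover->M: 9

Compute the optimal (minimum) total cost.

1796

An optimal shipping plan:
  Hilo to K: 11 × 4 = 44
  Hilo to L: 99 × 8 = 792
  Akron to K: 43 × 3 = 129
  Dover to L: 39 × 10 = 390
  Dover to M: 49 × 9 = 441
Total = 44 + 792 + 129 + 390 + 441 = 1796.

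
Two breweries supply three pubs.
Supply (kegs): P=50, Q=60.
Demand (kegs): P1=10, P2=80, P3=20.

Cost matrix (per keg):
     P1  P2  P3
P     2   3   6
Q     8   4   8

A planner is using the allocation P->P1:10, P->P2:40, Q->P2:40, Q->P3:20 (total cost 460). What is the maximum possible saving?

20

Current plan cost = 10·2 + 40·3 + 40·4 + 20·8 = 460.
Optimal plan:
  P to P1: 10 × 2 = 20
  P to P2: 20 × 3 = 60
  P to P3: 20 × 6 = 120
  Q to P2: 60 × 4 = 240
Optimal cost = 440.
Saving = 460 − 440 = 20.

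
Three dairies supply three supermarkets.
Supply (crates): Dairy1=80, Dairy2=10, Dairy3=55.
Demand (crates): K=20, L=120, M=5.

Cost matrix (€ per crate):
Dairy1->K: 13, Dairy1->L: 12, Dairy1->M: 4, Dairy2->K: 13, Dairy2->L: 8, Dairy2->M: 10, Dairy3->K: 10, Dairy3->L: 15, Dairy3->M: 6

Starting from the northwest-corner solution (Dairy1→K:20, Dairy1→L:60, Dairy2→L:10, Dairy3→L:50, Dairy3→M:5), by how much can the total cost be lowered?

120

Current plan cost = 20·13 + 60·12 + 10·8 + 50·15 + 5·6 = €1840.
Optimal plan:
  Dairy1→L: 80 × €12 = €960
  Dairy2→L: 10 × €8 = €80
  Dairy3→K: 20 × €10 = €200
  Dairy3→L: 30 × €15 = €450
  Dairy3→M: 5 × €6 = €30
Optimal cost = €1720.
Saving = 1840 − 1720 = €120.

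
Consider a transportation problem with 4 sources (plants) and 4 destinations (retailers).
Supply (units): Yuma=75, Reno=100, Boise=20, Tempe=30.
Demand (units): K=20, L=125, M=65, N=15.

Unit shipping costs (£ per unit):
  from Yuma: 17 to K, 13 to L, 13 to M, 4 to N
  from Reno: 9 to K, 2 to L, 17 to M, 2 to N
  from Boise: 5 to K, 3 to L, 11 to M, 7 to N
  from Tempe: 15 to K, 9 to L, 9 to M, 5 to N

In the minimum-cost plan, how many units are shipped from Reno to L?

100

Solving gives:
  Yuma->L: 25 × £13 = £325
  Yuma->M: 35 × £13 = £455
  Yuma->N: 15 × £4 = £60
  Reno->L: 100 × £2 = £200
  Boise->K: 20 × £5 = £100
  Tempe->M: 30 × £9 = £270
Total cost = £1410.
So Reno→L carries 100 units.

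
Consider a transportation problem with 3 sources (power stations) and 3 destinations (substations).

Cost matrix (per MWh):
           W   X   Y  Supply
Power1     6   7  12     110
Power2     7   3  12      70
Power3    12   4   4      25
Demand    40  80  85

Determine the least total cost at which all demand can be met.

One minimum-cost allocation:
  Power1→W: 40 × 6 = 240
  Power1→X: 10 × 7 = 70
  Power1→Y: 60 × 12 = 720
  Power2→X: 70 × 3 = 210
  Power3→Y: 25 × 4 = 100
Total = 240 + 70 + 720 + 210 + 100 = 1340.

1340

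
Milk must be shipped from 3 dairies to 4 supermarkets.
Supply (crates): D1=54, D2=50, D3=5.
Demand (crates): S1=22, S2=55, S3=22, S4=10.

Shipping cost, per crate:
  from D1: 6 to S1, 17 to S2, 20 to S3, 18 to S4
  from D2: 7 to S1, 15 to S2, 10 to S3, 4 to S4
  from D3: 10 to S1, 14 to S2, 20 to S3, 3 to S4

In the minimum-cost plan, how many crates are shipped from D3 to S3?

Optimal shipments:
  D1→S1: 22 × 6 = 132
  D1→S2: 32 × 17 = 544
  D2→S2: 23 × 15 = 345
  D2→S3: 22 × 10 = 220
  D2→S4: 5 × 4 = 20
  D3→S4: 5 × 3 = 15
Total cost = 1276.
The route D3→S3 is not used.

0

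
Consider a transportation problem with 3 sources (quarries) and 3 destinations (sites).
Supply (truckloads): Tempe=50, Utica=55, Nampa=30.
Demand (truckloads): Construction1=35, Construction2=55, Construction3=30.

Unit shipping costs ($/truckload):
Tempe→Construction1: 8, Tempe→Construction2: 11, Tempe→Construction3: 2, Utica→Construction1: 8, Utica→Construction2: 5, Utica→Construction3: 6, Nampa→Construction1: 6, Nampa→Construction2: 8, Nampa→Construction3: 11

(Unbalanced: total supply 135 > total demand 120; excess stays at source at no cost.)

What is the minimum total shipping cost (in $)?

555

An optimal shipping plan:
  Tempe to Construction1: 5 × $8 = $40
  Tempe to Construction3: 30 × $2 = $60
  Utica to Construction2: 55 × $5 = $275
  Nampa to Construction1: 30 × $6 = $180
Total = 40 + 60 + 275 + 180 = $555.
(Supply check: Tempe ships 35; Utica ships 55; Nampa ships 30.)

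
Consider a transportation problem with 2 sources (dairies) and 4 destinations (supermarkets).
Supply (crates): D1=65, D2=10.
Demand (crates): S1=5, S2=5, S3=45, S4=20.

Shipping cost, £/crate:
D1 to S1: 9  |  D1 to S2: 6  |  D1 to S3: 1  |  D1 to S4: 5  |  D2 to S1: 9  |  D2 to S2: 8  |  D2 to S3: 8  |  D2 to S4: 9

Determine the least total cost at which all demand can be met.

One minimum-cost allocation:
  D1->S3: 45 × £1 = £45
  D1->S4: 20 × £5 = £100
  D2->S1: 5 × £9 = £45
  D2->S2: 5 × £8 = £40
Total = 45 + 100 + 45 + 40 = £230.
(Supply check: D1 ships 65; D2 ships 10.)

230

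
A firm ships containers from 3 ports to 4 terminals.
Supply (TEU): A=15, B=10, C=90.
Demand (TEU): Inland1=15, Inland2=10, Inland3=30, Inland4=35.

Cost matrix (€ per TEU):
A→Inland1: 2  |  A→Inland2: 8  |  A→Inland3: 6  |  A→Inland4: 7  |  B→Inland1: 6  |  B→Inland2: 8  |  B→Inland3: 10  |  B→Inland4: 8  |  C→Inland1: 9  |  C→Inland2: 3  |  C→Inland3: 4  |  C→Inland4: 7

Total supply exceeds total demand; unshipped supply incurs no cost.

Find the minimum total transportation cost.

425

One minimum-cost allocation:
  A→Inland1: 15 × €2 = €30
  C→Inland2: 10 × €3 = €30
  C→Inland3: 30 × €4 = €120
  C→Inland4: 35 × €7 = €245
Total = 30 + 30 + 120 + 245 = €425.
(Supply check: A ships 15; B ships 0; C ships 75.)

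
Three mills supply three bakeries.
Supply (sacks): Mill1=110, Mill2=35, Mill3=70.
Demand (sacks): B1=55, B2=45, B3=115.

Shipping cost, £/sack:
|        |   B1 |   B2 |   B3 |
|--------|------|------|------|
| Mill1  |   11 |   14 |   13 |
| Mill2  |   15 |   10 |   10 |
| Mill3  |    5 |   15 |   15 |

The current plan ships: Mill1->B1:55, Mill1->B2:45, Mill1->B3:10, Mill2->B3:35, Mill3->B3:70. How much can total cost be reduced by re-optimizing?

Current plan cost = 55·11 + 45·14 + 10·13 + 35·10 + 70·15 = £2765.
Optimal plan:
  Mill1–B3: 110 × £13 = £1430
  Mill2–B2: 30 × £10 = £300
  Mill2–B3: 5 × £10 = £50
  Mill3–B1: 55 × £5 = £275
  Mill3–B2: 15 × £15 = £225
Optimal cost = £2280.
Saving = 2765 − 2280 = £485.

485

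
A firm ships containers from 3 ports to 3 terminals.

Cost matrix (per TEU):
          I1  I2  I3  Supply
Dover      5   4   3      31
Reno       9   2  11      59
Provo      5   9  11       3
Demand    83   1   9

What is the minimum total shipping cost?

676

A cheapest plan:
  Dover→I1: 22 × 5 = 110
  Dover→I3: 9 × 3 = 27
  Reno→I1: 58 × 9 = 522
  Reno→I2: 1 × 2 = 2
  Provo→I1: 3 × 5 = 15
Total = 110 + 27 + 522 + 2 + 15 = 676.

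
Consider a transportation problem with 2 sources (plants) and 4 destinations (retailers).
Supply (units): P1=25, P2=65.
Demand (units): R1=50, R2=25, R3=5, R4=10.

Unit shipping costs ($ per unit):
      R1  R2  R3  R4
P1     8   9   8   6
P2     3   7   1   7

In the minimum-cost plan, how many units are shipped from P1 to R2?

Optimal shipments:
  P1 to R2: 15 × $9 = $135
  P1 to R4: 10 × $6 = $60
  P2 to R1: 50 × $3 = $150
  P2 to R2: 10 × $7 = $70
  P2 to R3: 5 × $1 = $5
Total cost = $420.
So P1→R2 carries 15 units.

15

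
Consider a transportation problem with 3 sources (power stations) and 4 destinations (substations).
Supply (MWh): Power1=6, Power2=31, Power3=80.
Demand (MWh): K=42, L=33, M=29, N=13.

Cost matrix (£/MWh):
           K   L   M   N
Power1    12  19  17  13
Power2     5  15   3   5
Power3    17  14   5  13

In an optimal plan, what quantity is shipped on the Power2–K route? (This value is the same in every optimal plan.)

Solving gives:
  Power1–K: 6 MWh
  Power2–K: 31 MWh
  Power3–K: 5 MWh
  Power3–L: 33 MWh
  Power3–M: 29 MWh
  Power3–N: 13 MWh
Total cost = £1088.
So Power2→K carries 31 MWh.

31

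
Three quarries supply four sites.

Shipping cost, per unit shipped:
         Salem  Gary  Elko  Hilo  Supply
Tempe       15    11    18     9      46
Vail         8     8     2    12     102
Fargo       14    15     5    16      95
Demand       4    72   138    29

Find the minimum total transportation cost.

1481

One minimum-cost allocation:
  Tempe->Gary: 17 truckloads
  Tempe->Hilo: 29 truckloads
  Vail->Salem: 4 truckloads
  Vail->Gary: 55 truckloads
  Vail->Elko: 43 truckloads
  Fargo->Elko: 95 truckloads
Total cost = 1481.
(Supply check: Tempe ships 46; Vail ships 102; Fargo ships 95.)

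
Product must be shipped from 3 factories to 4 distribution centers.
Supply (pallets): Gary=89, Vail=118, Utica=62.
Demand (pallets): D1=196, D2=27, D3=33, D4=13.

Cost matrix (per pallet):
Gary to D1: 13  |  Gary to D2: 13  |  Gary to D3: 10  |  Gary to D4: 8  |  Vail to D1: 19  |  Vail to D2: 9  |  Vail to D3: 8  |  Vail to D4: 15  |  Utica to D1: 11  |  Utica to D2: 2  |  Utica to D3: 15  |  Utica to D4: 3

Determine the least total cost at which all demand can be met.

3344

One minimum-cost allocation:
  Gary–D1: 89 × 13 = 1157
  Vail–D1: 58 × 19 = 1102
  Vail–D2: 27 × 9 = 243
  Vail–D3: 33 × 8 = 264
  Utica–D1: 49 × 11 = 539
  Utica–D4: 13 × 3 = 39
Total = 1157 + 1102 + 243 + 264 + 539 + 39 = 3344.
(Supply check: Gary ships 89; Vail ships 118; Utica ships 62.)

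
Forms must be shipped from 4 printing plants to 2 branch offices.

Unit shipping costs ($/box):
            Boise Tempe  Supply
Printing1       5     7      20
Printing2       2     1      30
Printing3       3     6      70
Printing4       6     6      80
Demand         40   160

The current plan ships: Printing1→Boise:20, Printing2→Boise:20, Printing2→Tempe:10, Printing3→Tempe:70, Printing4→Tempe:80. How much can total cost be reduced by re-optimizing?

Current plan cost = 20·5 + 20·2 + 10·1 + 70·6 + 80·6 = $1050.
Optimal plan:
  Printing1 to Tempe: 20 × $7 = $140
  Printing2 to Tempe: 30 × $1 = $30
  Printing3 to Boise: 40 × $3 = $120
  Printing3 to Tempe: 30 × $6 = $180
  Printing4 to Tempe: 80 × $6 = $480
Optimal cost = $950.
Saving = 1050 − 950 = $100.

100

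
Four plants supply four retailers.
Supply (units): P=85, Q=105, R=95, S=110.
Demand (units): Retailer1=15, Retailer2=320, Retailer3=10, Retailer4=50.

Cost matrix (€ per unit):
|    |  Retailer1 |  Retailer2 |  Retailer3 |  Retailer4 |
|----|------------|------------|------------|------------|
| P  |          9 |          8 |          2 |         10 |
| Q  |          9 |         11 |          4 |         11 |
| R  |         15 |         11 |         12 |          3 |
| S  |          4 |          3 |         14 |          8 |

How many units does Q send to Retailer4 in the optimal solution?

0

The minimum-cost plan:
  P–Retailer2: 85 × €8 = €680
  Q–Retailer1: 15 × €9 = €135
  Q–Retailer2: 80 × €11 = €880
  Q–Retailer3: 10 × €4 = €40
  R–Retailer2: 45 × €11 = €495
  R–Retailer4: 50 × €3 = €150
  S–Retailer2: 110 × €3 = €330
Total cost = €2710.
The route Q→Retailer4 is not used.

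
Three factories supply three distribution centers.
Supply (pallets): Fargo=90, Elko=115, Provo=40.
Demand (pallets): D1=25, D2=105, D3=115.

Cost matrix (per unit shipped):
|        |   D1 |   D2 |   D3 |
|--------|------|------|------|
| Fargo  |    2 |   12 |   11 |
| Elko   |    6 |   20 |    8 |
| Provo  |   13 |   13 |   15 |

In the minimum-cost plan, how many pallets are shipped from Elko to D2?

0

Solving gives:
  Fargo to D1: 25 × 2 = 50
  Fargo to D2: 65 × 12 = 780
  Elko to D3: 115 × 8 = 920
  Provo to D2: 40 × 13 = 520
Total cost = 2270.
The route Elko→D2 is not used.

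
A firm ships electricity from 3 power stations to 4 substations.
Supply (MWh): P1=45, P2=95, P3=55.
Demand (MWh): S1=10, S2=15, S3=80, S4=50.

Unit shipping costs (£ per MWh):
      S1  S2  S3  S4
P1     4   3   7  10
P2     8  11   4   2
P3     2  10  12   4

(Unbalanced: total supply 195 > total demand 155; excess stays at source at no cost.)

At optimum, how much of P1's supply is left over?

30

An optimal plan:
  P1 to S2: 15 × £3 = £45
  P2 to S3: 80 × £4 = £320
  P2 to S4: 15 × £2 = £30
  P3 to S1: 10 × £2 = £20
  P3 to S4: 35 × £4 = £140
Total cost = £555.
P1 ships 15 of its 45, leaving 30.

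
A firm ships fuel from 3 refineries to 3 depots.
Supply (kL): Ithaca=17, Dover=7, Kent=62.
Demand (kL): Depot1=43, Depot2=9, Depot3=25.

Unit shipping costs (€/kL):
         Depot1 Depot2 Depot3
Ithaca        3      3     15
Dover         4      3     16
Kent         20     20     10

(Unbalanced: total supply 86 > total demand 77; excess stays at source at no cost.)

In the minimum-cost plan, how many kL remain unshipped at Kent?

An optimal plan:
  Ithaca–Depot1: 15 × €3 = €45
  Ithaca–Depot2: 2 × €3 = €6
  Dover–Depot2: 7 × €3 = €21
  Kent–Depot1: 28 × €20 = €560
  Kent–Depot3: 25 × €10 = €250
Total cost = €882.
Kent ships 53 of its 62, leaving 9.

9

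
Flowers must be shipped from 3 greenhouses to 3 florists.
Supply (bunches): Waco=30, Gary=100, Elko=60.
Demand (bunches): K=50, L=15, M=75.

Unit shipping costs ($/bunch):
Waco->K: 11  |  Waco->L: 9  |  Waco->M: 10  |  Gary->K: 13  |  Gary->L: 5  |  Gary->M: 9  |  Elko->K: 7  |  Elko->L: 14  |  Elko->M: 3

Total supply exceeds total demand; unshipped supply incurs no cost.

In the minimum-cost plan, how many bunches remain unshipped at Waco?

0

An optimal plan:
  Waco->K: 30 × $11 = $330
  Gary->K: 20 × $13 = $260
  Gary->L: 15 × $5 = $75
  Gary->M: 15 × $9 = $135
  Elko->M: 60 × $3 = $180
Total cost = $980.
Waco ships 30 of its 30, leaving 0.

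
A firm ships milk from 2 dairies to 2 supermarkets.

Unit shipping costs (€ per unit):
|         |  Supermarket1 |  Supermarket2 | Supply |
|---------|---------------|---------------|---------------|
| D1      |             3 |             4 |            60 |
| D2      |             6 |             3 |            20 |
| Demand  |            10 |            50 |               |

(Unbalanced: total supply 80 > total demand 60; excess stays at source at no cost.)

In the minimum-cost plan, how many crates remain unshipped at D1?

An optimal plan:
  D1→Supermarket1: 10 crates
  D1→Supermarket2: 30 crates
  D2→Supermarket2: 20 crates
Total cost = €210.
D1 ships 40 of its 60, leaving 20.

20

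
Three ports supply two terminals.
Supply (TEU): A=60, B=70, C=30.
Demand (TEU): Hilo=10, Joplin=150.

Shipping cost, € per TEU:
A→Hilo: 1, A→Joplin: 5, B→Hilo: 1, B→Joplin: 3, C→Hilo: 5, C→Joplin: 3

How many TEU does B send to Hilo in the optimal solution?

0

The minimum-cost plan:
  A→Hilo: 10 × €1 = €10
  A→Joplin: 50 × €5 = €250
  B→Joplin: 70 × €3 = €210
  C→Joplin: 30 × €3 = €90
Total cost = €560.
The route B→Hilo is not used.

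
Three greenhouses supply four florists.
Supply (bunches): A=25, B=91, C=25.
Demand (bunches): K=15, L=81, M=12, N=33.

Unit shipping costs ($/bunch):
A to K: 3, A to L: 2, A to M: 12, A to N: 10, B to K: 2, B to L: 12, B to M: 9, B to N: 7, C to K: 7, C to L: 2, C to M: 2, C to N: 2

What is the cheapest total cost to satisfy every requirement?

841

A cheapest plan:
  A to L: 25 × $2 = $50
  B to K: 15 × $2 = $30
  B to L: 31 × $12 = $372
  B to M: 12 × $9 = $108
  B to N: 33 × $7 = $231
  C to L: 25 × $2 = $50
Total = 50 + 30 + 372 + 108 + 231 + 50 = $841.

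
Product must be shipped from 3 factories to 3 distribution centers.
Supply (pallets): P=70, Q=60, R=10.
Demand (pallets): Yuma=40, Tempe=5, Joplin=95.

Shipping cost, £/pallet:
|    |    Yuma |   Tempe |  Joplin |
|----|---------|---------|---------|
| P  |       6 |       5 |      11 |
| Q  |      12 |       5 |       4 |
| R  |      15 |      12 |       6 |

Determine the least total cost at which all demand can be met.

Optimal allocation:
  P→Yuma: 40 × £6 = £240
  P→Tempe: 5 × £5 = £25
  P→Joplin: 25 × £11 = £275
  Q→Joplin: 60 × £4 = £240
  R→Joplin: 10 × £6 = £60
Total = 240 + 25 + 275 + 240 + 60 = £840.

840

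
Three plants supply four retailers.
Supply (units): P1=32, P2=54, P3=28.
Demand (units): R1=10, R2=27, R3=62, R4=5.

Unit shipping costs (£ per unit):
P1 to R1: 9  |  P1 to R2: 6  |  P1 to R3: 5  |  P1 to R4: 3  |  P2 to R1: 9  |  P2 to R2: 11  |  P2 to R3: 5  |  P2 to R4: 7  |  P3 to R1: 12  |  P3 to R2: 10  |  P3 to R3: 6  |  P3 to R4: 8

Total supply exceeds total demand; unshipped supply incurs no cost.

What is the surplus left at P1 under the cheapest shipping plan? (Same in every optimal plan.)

0

Minimum-cost shipments:
  P1–R2: 27 × £6 = £162
  P1–R4: 5 × £3 = £15
  P2–R1: 10 × £9 = £90
  P2–R3: 44 × £5 = £220
  P3–R3: 18 × £6 = £108
Total cost = £595.
P1 ships 32 of its 32, leaving 0.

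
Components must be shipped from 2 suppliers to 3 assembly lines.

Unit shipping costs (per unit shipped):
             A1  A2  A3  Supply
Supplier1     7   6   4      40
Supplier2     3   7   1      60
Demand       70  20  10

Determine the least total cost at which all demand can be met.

A cheapest plan:
  Supplier1→A1: 10 batches
  Supplier1→A2: 20 batches
  Supplier1→A3: 10 batches
  Supplier2→A1: 60 batches
Total cost = 410.

410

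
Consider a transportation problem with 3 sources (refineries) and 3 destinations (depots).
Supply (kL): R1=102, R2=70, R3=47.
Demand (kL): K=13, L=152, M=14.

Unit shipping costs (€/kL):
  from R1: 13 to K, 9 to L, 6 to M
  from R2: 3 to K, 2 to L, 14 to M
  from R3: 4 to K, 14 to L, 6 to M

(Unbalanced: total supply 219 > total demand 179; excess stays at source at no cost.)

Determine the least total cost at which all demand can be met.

1014

Optimal allocation:
  R1→L: 82 × €9 = €738
  R2→L: 70 × €2 = €140
  R3→K: 13 × €4 = €52
  R3→M: 14 × €6 = €84
Total = 738 + 140 + 52 + 84 = €1014.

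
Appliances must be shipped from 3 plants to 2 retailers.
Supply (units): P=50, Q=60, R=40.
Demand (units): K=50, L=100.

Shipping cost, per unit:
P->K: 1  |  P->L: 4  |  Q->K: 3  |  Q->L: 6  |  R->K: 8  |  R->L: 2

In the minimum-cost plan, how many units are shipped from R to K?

0

The minimum-cost plan:
  P->L: 50 × 4 = 200
  Q->K: 50 × 3 = 150
  Q->L: 10 × 6 = 60
  R->L: 40 × 2 = 80
Total cost = 490.
The route R→K is not used.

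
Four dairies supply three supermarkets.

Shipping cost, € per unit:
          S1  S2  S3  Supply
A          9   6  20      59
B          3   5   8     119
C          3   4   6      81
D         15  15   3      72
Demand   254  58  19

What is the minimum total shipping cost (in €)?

An optimal shipping plan:
  A->S1: 1 × €9 = €9
  A->S2: 58 × €6 = €348
  B->S1: 119 × €3 = €357
  C->S1: 81 × €3 = €243
  D->S1: 53 × €15 = €795
  D->S3: 19 × €3 = €57
Total = 9 + 348 + 357 + 243 + 795 + 57 = €1809.

1809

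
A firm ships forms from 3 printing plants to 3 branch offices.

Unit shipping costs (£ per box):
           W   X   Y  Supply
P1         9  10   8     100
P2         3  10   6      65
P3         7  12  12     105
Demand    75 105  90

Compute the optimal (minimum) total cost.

A cheapest plan:
  P1 to X: 75 boxes
  P1 to Y: 25 boxes
  P2 to Y: 65 boxes
  P3 to W: 75 boxes
  P3 to X: 30 boxes
Total cost = £2225.

2225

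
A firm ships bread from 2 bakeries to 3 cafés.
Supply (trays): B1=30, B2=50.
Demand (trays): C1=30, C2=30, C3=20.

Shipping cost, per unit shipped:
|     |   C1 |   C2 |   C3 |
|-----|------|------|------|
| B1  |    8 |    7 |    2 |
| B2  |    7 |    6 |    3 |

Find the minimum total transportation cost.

440

An optimal shipping plan:
  B1->C1: 10 × 8 = 80
  B1->C3: 20 × 2 = 40
  B2->C1: 20 × 7 = 140
  B2->C2: 30 × 6 = 180
Total = 80 + 40 + 140 + 180 = 440.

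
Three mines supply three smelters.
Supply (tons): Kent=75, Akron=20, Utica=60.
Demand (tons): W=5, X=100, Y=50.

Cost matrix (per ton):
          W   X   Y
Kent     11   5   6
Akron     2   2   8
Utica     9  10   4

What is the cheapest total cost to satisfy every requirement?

710

An optimal shipping plan:
  Kent to X: 75 × 5 = 375
  Akron to X: 20 × 2 = 40
  Utica to W: 5 × 9 = 45
  Utica to X: 5 × 10 = 50
  Utica to Y: 50 × 4 = 200
Total = 375 + 40 + 45 + 50 + 200 = 710.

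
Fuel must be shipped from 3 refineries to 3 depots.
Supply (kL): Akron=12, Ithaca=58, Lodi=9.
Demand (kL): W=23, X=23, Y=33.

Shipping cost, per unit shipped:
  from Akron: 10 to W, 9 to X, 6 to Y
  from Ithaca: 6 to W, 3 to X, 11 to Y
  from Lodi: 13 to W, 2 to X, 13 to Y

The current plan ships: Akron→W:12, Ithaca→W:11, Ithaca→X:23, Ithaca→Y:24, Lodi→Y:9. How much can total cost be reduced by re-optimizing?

Current plan cost = 12·10 + 11·6 + 23·3 + 24·11 + 9·13 = 636.
Optimal plan:
  Akron–Y: 12 × 6 = 72
  Ithaca–W: 23 × 6 = 138
  Ithaca–X: 14 × 3 = 42
  Ithaca–Y: 21 × 11 = 231
  Lodi–X: 9 × 2 = 18
Optimal cost = 501.
Saving = 636 − 501 = 135.

135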